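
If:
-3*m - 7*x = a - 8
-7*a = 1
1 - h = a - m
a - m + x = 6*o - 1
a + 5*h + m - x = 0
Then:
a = -1/7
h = 16/35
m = -24/35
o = 1/2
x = 51/35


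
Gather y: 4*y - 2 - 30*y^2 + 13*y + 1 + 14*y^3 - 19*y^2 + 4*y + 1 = 14*y^3 - 49*y^2 + 21*y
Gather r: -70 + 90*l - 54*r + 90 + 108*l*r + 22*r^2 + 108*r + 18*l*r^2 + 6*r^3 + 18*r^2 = 90*l + 6*r^3 + r^2*(18*l + 40) + r*(108*l + 54) + 20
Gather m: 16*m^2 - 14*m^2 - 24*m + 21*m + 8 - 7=2*m^2 - 3*m + 1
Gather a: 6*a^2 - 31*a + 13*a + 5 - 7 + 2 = 6*a^2 - 18*a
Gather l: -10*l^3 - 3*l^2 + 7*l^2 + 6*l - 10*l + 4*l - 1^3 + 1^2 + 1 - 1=-10*l^3 + 4*l^2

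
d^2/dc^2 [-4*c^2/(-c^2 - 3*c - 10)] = 8*(-3*c^3 - 30*c^2 + 100)/(c^6 + 9*c^5 + 57*c^4 + 207*c^3 + 570*c^2 + 900*c + 1000)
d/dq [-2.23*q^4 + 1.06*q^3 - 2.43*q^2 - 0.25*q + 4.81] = -8.92*q^3 + 3.18*q^2 - 4.86*q - 0.25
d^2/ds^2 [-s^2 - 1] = -2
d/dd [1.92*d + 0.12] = 1.92000000000000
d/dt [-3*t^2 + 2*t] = 2 - 6*t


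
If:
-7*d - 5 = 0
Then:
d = -5/7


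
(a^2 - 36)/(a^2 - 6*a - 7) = (36 - a^2)/(-a^2 + 6*a + 7)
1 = 1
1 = 1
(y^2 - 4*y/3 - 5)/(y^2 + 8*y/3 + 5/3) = (y - 3)/(y + 1)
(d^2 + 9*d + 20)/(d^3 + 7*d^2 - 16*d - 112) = (d + 5)/(d^2 + 3*d - 28)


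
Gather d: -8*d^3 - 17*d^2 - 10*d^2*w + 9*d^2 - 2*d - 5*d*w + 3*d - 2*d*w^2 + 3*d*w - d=-8*d^3 + d^2*(-10*w - 8) + d*(-2*w^2 - 2*w)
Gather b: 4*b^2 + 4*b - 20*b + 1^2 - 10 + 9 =4*b^2 - 16*b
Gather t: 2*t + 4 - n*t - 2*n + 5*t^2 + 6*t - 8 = -2*n + 5*t^2 + t*(8 - n) - 4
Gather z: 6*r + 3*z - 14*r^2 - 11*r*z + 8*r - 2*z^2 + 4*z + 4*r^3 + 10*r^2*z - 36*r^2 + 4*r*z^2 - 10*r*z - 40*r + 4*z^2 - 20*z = 4*r^3 - 50*r^2 - 26*r + z^2*(4*r + 2) + z*(10*r^2 - 21*r - 13)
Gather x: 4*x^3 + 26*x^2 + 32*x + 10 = 4*x^3 + 26*x^2 + 32*x + 10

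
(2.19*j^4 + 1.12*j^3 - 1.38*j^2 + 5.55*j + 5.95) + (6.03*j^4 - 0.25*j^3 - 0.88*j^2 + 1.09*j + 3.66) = 8.22*j^4 + 0.87*j^3 - 2.26*j^2 + 6.64*j + 9.61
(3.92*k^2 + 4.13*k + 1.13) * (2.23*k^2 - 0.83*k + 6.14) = 8.7416*k^4 + 5.9563*k^3 + 23.1608*k^2 + 24.4203*k + 6.9382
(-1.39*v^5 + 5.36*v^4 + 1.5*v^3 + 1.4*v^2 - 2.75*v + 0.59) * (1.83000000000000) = -2.5437*v^5 + 9.8088*v^4 + 2.745*v^3 + 2.562*v^2 - 5.0325*v + 1.0797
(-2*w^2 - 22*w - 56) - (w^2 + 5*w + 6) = -3*w^2 - 27*w - 62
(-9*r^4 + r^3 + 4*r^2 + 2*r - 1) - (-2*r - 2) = -9*r^4 + r^3 + 4*r^2 + 4*r + 1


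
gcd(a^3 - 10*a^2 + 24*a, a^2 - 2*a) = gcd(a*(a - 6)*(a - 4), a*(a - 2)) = a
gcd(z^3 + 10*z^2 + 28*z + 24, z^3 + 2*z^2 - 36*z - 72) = z^2 + 8*z + 12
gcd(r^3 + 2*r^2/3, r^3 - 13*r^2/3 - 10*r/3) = r^2 + 2*r/3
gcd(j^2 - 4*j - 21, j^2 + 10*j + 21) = j + 3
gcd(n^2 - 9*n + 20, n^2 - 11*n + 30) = n - 5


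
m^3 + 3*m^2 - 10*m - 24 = (m - 3)*(m + 2)*(m + 4)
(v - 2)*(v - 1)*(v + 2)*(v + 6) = v^4 + 5*v^3 - 10*v^2 - 20*v + 24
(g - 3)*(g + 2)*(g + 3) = g^3 + 2*g^2 - 9*g - 18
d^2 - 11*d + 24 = (d - 8)*(d - 3)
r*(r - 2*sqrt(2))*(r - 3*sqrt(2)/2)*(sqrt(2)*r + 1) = sqrt(2)*r^4 - 6*r^3 + 5*sqrt(2)*r^2/2 + 6*r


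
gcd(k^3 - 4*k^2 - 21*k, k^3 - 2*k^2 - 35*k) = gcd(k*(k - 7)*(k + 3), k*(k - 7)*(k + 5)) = k^2 - 7*k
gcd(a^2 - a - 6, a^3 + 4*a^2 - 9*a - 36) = a - 3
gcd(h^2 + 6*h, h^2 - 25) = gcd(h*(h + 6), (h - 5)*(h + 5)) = 1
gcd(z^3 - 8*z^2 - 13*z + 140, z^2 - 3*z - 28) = z^2 - 3*z - 28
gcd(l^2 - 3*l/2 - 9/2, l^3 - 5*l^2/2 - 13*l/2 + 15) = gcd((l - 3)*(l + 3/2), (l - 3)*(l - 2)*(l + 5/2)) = l - 3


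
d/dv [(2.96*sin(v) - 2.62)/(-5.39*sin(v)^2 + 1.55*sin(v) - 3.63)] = (15.9544*sin(v)^2 - 28.2436*sin(v) - 6.6838)*cos(v)/(29.0521*sin(v)^4 - 16.709*sin(v)^3 + 41.5339*sin(v)^2 - 11.253*sin(v) + 13.1769)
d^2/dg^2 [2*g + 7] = 0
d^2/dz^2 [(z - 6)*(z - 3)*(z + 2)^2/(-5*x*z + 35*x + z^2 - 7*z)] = 2*(-(z - 6)*(z - 3)*(z + 2)^2*(5*x - 2*z + 7)^2 + (z + 2)*(5*x*z - 35*x - z^2 + 7*z)*(-(z - 6)*(z - 3)*(z + 2) + 2*(z - 6)*(z - 3)*(5*x - 2*z + 7) + (z - 6)*(z + 2)*(5*x - 2*z + 7) + (z - 3)*(z + 2)*(5*x - 2*z + 7)) - (5*x*z - 35*x - z^2 + 7*z)^2*((z - 6)*(z - 3) + 2*(z - 6)*(z + 2) + 2*(z - 3)*(z + 2) + (z + 2)^2))/(5*x*z - 35*x - z^2 + 7*z)^3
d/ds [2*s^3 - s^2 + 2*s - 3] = 6*s^2 - 2*s + 2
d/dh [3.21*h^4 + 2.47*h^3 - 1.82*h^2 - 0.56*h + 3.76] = 12.84*h^3 + 7.41*h^2 - 3.64*h - 0.56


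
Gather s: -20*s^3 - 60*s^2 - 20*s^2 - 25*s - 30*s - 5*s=-20*s^3 - 80*s^2 - 60*s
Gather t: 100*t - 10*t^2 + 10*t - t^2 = -11*t^2 + 110*t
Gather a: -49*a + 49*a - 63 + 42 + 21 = 0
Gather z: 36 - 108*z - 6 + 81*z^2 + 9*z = 81*z^2 - 99*z + 30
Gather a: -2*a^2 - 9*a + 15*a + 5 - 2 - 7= -2*a^2 + 6*a - 4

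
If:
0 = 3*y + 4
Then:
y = -4/3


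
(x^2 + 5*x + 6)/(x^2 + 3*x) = (x + 2)/x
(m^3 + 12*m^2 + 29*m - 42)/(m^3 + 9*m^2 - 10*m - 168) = (m - 1)/(m - 4)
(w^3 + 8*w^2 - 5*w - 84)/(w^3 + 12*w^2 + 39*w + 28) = (w - 3)/(w + 1)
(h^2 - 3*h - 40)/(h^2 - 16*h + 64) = (h + 5)/(h - 8)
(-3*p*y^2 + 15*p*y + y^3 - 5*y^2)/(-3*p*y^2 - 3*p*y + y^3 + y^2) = (y - 5)/(y + 1)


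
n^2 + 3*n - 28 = (n - 4)*(n + 7)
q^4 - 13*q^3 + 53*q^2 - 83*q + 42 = (q - 7)*(q - 3)*(q - 2)*(q - 1)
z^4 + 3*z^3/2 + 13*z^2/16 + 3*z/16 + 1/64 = (z + 1/4)^2*(z + 1/2)^2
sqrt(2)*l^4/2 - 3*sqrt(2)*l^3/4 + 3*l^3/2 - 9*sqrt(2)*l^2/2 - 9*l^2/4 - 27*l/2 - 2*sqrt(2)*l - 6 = (l - 4)*(l + 1/2)*(l + 3*sqrt(2)/2)*(sqrt(2)*l/2 + sqrt(2))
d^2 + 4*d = d*(d + 4)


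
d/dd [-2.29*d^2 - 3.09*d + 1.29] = -4.58*d - 3.09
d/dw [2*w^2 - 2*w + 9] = 4*w - 2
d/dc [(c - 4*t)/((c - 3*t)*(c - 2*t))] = ((-c + 4*t)*(c - 3*t) + (-c + 4*t)*(c - 2*t) + (c - 3*t)*(c - 2*t))/((c - 3*t)^2*(c - 2*t)^2)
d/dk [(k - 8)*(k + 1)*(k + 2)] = 3*k^2 - 10*k - 22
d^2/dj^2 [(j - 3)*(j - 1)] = 2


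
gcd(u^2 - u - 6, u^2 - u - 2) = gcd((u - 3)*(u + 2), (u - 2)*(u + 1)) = 1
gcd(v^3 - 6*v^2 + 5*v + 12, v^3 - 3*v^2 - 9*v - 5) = v + 1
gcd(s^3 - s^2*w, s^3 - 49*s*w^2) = s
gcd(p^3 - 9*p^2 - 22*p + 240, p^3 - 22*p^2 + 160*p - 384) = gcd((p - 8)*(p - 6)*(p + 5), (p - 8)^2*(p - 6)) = p^2 - 14*p + 48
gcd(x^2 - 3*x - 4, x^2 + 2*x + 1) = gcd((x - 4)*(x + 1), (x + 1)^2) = x + 1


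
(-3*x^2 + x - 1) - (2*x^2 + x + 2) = -5*x^2 - 3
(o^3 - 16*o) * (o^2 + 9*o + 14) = o^5 + 9*o^4 - 2*o^3 - 144*o^2 - 224*o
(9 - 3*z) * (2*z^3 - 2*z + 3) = -6*z^4 + 18*z^3 + 6*z^2 - 27*z + 27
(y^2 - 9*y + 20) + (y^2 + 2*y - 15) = 2*y^2 - 7*y + 5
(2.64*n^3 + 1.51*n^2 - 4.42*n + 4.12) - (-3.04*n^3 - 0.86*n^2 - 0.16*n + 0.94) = 5.68*n^3 + 2.37*n^2 - 4.26*n + 3.18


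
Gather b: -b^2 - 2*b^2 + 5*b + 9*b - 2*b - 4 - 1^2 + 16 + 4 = -3*b^2 + 12*b + 15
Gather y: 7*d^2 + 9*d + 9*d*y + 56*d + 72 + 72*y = 7*d^2 + 65*d + y*(9*d + 72) + 72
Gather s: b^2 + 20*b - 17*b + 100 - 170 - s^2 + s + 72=b^2 + 3*b - s^2 + s + 2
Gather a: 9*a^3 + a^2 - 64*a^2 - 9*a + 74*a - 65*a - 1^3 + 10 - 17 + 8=9*a^3 - 63*a^2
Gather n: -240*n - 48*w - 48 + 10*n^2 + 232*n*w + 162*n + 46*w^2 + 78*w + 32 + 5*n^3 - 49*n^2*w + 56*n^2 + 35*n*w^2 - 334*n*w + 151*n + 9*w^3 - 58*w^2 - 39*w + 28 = 5*n^3 + n^2*(66 - 49*w) + n*(35*w^2 - 102*w + 73) + 9*w^3 - 12*w^2 - 9*w + 12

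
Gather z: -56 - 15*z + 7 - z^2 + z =-z^2 - 14*z - 49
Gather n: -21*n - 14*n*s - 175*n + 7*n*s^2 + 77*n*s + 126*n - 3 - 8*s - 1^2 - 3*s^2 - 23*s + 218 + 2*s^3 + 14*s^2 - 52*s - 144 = n*(7*s^2 + 63*s - 70) + 2*s^3 + 11*s^2 - 83*s + 70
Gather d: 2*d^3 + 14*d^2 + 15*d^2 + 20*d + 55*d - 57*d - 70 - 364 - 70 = 2*d^3 + 29*d^2 + 18*d - 504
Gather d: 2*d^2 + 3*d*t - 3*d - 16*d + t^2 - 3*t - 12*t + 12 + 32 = 2*d^2 + d*(3*t - 19) + t^2 - 15*t + 44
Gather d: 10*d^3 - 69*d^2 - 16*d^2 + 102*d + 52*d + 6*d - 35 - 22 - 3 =10*d^3 - 85*d^2 + 160*d - 60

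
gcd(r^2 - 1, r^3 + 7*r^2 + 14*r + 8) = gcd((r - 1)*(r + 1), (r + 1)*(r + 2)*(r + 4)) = r + 1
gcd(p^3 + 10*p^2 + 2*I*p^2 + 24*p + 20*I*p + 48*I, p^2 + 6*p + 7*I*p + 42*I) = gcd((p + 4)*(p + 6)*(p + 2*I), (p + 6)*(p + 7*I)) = p + 6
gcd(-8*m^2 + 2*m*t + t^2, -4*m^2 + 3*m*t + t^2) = 4*m + t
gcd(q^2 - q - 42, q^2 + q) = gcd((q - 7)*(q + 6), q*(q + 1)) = 1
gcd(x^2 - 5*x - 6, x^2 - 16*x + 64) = 1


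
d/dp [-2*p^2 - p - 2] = -4*p - 1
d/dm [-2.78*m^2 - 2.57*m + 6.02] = -5.56*m - 2.57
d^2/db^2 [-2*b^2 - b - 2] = -4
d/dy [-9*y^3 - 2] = -27*y^2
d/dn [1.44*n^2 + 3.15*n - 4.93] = 2.88*n + 3.15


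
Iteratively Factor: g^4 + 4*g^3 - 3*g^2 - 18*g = (g)*(g^3 + 4*g^2 - 3*g - 18) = g*(g - 2)*(g^2 + 6*g + 9) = g*(g - 2)*(g + 3)*(g + 3)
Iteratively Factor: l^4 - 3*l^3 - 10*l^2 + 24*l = (l)*(l^3 - 3*l^2 - 10*l + 24) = l*(l - 2)*(l^2 - l - 12) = l*(l - 4)*(l - 2)*(l + 3)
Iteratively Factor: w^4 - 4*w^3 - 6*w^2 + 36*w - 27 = (w + 3)*(w^3 - 7*w^2 + 15*w - 9) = (w - 3)*(w + 3)*(w^2 - 4*w + 3) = (w - 3)^2*(w + 3)*(w - 1)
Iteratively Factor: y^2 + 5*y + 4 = (y + 4)*(y + 1)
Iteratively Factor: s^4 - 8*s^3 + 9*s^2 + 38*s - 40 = (s - 1)*(s^3 - 7*s^2 + 2*s + 40) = (s - 1)*(s + 2)*(s^2 - 9*s + 20) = (s - 5)*(s - 1)*(s + 2)*(s - 4)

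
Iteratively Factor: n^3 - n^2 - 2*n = (n - 2)*(n^2 + n) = (n - 2)*(n + 1)*(n)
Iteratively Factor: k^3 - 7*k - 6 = (k + 2)*(k^2 - 2*k - 3) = (k + 1)*(k + 2)*(k - 3)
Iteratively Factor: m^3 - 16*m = (m + 4)*(m^2 - 4*m) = m*(m + 4)*(m - 4)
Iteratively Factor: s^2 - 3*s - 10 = (s - 5)*(s + 2)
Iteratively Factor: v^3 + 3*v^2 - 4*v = (v)*(v^2 + 3*v - 4) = v*(v - 1)*(v + 4)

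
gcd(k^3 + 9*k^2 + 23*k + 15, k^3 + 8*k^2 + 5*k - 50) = k + 5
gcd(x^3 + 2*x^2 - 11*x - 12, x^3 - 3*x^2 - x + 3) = x^2 - 2*x - 3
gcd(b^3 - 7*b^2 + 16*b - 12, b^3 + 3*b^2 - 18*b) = b - 3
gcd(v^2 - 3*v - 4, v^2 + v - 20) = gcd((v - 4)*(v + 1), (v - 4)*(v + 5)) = v - 4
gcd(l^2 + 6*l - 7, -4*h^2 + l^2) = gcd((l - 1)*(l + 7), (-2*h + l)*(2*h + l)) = 1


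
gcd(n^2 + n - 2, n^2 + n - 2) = n^2 + n - 2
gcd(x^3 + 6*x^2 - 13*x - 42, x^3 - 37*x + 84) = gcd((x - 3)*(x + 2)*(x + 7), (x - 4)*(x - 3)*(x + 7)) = x^2 + 4*x - 21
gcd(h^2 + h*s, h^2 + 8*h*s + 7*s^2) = h + s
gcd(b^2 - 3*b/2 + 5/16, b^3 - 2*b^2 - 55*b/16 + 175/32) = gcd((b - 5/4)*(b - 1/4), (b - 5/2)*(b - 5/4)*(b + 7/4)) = b - 5/4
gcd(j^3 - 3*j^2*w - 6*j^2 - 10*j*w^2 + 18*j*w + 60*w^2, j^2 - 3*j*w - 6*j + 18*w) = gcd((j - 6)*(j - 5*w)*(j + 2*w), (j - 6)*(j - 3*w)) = j - 6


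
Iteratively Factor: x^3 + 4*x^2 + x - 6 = (x + 3)*(x^2 + x - 2) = (x - 1)*(x + 3)*(x + 2)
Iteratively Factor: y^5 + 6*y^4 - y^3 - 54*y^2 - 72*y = (y)*(y^4 + 6*y^3 - y^2 - 54*y - 72) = y*(y + 3)*(y^3 + 3*y^2 - 10*y - 24) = y*(y - 3)*(y + 3)*(y^2 + 6*y + 8) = y*(y - 3)*(y + 2)*(y + 3)*(y + 4)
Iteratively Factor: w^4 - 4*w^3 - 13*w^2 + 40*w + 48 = (w + 3)*(w^3 - 7*w^2 + 8*w + 16) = (w - 4)*(w + 3)*(w^2 - 3*w - 4) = (w - 4)^2*(w + 3)*(w + 1)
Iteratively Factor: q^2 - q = (q)*(q - 1)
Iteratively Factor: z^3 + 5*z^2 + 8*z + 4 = (z + 2)*(z^2 + 3*z + 2) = (z + 1)*(z + 2)*(z + 2)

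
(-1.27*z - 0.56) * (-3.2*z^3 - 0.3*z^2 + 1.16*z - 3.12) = 4.064*z^4 + 2.173*z^3 - 1.3052*z^2 + 3.3128*z + 1.7472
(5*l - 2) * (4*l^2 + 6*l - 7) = 20*l^3 + 22*l^2 - 47*l + 14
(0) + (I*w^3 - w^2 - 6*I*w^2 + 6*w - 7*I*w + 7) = I*w^3 - w^2 - 6*I*w^2 + 6*w - 7*I*w + 7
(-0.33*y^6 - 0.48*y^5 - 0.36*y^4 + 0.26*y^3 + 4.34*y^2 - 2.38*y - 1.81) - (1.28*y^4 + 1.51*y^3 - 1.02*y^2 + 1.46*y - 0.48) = -0.33*y^6 - 0.48*y^5 - 1.64*y^4 - 1.25*y^3 + 5.36*y^2 - 3.84*y - 1.33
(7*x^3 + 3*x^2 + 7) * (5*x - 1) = 35*x^4 + 8*x^3 - 3*x^2 + 35*x - 7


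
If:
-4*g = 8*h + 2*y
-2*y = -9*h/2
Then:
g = -25*y/18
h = 4*y/9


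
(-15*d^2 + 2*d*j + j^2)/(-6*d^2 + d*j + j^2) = (-15*d^2 + 2*d*j + j^2)/(-6*d^2 + d*j + j^2)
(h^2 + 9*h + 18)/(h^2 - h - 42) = (h + 3)/(h - 7)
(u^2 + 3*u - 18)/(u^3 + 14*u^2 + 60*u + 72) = (u - 3)/(u^2 + 8*u + 12)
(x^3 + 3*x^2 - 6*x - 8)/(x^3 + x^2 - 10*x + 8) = (x + 1)/(x - 1)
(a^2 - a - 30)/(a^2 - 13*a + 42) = (a + 5)/(a - 7)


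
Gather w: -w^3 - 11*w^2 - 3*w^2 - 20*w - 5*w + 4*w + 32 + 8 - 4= -w^3 - 14*w^2 - 21*w + 36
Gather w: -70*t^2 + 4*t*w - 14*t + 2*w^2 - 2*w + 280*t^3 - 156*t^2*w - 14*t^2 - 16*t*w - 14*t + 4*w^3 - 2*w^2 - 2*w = 280*t^3 - 84*t^2 - 28*t + 4*w^3 + w*(-156*t^2 - 12*t - 4)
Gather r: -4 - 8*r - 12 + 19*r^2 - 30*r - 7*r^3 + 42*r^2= -7*r^3 + 61*r^2 - 38*r - 16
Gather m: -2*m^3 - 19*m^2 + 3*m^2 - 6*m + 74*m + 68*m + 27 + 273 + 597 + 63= -2*m^3 - 16*m^2 + 136*m + 960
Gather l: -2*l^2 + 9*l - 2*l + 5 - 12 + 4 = -2*l^2 + 7*l - 3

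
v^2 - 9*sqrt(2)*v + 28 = (v - 7*sqrt(2))*(v - 2*sqrt(2))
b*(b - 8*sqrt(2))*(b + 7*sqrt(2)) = b^3 - sqrt(2)*b^2 - 112*b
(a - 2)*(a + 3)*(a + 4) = a^3 + 5*a^2 - 2*a - 24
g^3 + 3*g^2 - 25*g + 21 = (g - 3)*(g - 1)*(g + 7)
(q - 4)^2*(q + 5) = q^3 - 3*q^2 - 24*q + 80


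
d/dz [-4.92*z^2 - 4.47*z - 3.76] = -9.84*z - 4.47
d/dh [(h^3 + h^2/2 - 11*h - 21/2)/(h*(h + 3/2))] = (4*h^4 + 12*h^3 + 47*h^2 + 84*h + 63)/(h^2*(4*h^2 + 12*h + 9))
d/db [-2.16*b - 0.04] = -2.16000000000000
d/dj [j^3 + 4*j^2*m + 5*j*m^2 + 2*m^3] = 3*j^2 + 8*j*m + 5*m^2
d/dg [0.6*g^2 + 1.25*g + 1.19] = 1.2*g + 1.25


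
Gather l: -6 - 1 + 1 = -6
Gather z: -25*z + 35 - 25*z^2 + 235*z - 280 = -25*z^2 + 210*z - 245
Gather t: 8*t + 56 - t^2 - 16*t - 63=-t^2 - 8*t - 7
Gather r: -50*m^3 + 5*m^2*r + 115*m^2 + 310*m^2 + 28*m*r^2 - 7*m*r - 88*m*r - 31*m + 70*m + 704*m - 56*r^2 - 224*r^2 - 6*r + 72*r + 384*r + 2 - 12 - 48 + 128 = -50*m^3 + 425*m^2 + 743*m + r^2*(28*m - 280) + r*(5*m^2 - 95*m + 450) + 70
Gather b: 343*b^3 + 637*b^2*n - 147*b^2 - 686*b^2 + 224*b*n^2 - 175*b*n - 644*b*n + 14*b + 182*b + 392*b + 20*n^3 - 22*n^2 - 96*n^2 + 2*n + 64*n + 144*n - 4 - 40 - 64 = 343*b^3 + b^2*(637*n - 833) + b*(224*n^2 - 819*n + 588) + 20*n^3 - 118*n^2 + 210*n - 108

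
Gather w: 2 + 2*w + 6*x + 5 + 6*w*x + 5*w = w*(6*x + 7) + 6*x + 7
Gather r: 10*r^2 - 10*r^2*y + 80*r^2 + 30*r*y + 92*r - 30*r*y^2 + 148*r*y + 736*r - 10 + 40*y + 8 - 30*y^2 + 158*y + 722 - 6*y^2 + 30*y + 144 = r^2*(90 - 10*y) + r*(-30*y^2 + 178*y + 828) - 36*y^2 + 228*y + 864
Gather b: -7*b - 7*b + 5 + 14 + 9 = 28 - 14*b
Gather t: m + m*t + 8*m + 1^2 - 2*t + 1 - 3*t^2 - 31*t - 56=9*m - 3*t^2 + t*(m - 33) - 54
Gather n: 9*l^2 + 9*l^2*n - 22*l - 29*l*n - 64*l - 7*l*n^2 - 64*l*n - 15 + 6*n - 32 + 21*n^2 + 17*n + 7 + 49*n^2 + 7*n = 9*l^2 - 86*l + n^2*(70 - 7*l) + n*(9*l^2 - 93*l + 30) - 40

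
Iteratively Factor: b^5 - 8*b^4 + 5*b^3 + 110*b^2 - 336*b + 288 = (b - 3)*(b^4 - 5*b^3 - 10*b^2 + 80*b - 96) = (b - 3)^2*(b^3 - 2*b^2 - 16*b + 32) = (b - 3)^2*(b - 2)*(b^2 - 16) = (b - 3)^2*(b - 2)*(b + 4)*(b - 4)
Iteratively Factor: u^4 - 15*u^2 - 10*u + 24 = (u - 4)*(u^3 + 4*u^2 + u - 6) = (u - 4)*(u - 1)*(u^2 + 5*u + 6) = (u - 4)*(u - 1)*(u + 3)*(u + 2)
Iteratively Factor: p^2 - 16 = (p - 4)*(p + 4)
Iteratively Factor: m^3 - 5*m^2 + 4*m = (m - 1)*(m^2 - 4*m) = m*(m - 1)*(m - 4)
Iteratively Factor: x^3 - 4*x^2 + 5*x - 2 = (x - 2)*(x^2 - 2*x + 1) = (x - 2)*(x - 1)*(x - 1)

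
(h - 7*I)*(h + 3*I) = h^2 - 4*I*h + 21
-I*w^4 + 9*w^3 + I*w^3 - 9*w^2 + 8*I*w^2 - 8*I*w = w*(w + I)*(w + 8*I)*(-I*w + I)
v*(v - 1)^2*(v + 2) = v^4 - 3*v^2 + 2*v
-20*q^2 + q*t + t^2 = (-4*q + t)*(5*q + t)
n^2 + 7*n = n*(n + 7)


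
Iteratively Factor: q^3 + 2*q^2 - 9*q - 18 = (q - 3)*(q^2 + 5*q + 6) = (q - 3)*(q + 2)*(q + 3)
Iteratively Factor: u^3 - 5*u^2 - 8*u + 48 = (u - 4)*(u^2 - u - 12) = (u - 4)*(u + 3)*(u - 4)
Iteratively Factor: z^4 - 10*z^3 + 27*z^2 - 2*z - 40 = (z + 1)*(z^3 - 11*z^2 + 38*z - 40) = (z - 5)*(z + 1)*(z^2 - 6*z + 8) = (z - 5)*(z - 4)*(z + 1)*(z - 2)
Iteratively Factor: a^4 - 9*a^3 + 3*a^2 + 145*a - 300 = (a - 5)*(a^3 - 4*a^2 - 17*a + 60) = (a - 5)*(a - 3)*(a^2 - a - 20) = (a - 5)*(a - 3)*(a + 4)*(a - 5)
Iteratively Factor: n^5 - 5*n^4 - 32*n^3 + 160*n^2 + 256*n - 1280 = (n - 5)*(n^4 - 32*n^2 + 256) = (n - 5)*(n - 4)*(n^3 + 4*n^2 - 16*n - 64) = (n - 5)*(n - 4)*(n + 4)*(n^2 - 16) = (n - 5)*(n - 4)^2*(n + 4)*(n + 4)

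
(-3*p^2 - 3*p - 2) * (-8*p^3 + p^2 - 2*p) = 24*p^5 + 21*p^4 + 19*p^3 + 4*p^2 + 4*p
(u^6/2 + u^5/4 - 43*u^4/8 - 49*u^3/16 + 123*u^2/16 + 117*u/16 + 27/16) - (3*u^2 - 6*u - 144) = u^6/2 + u^5/4 - 43*u^4/8 - 49*u^3/16 + 75*u^2/16 + 213*u/16 + 2331/16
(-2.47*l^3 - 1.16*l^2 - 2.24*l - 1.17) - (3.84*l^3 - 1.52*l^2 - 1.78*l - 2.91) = -6.31*l^3 + 0.36*l^2 - 0.46*l + 1.74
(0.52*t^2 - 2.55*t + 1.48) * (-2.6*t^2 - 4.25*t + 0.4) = -1.352*t^4 + 4.42*t^3 + 7.1975*t^2 - 7.31*t + 0.592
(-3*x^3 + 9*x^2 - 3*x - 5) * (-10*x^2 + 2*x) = 30*x^5 - 96*x^4 + 48*x^3 + 44*x^2 - 10*x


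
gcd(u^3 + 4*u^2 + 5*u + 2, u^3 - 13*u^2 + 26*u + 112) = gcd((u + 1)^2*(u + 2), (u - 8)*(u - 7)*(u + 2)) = u + 2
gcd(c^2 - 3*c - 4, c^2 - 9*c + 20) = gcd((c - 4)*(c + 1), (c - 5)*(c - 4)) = c - 4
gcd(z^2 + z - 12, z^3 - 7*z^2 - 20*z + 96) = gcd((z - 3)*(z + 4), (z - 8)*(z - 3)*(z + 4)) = z^2 + z - 12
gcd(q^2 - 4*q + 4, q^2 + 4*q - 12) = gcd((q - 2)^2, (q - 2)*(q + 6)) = q - 2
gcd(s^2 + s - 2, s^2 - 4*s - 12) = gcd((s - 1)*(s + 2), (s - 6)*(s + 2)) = s + 2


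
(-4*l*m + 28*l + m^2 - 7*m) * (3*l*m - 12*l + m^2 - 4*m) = -12*l^2*m^2 + 132*l^2*m - 336*l^2 - l*m^3 + 11*l*m^2 - 28*l*m + m^4 - 11*m^3 + 28*m^2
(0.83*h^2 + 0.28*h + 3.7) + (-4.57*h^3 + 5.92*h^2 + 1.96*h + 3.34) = -4.57*h^3 + 6.75*h^2 + 2.24*h + 7.04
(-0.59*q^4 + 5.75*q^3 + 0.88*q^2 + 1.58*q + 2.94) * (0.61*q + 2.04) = -0.3599*q^5 + 2.3039*q^4 + 12.2668*q^3 + 2.759*q^2 + 5.0166*q + 5.9976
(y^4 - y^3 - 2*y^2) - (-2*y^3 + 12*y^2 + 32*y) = y^4 + y^3 - 14*y^2 - 32*y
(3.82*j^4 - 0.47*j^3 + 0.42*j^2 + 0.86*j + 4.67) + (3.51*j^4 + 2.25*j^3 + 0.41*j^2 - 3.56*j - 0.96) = 7.33*j^4 + 1.78*j^3 + 0.83*j^2 - 2.7*j + 3.71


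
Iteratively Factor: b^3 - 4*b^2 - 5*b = (b - 5)*(b^2 + b) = b*(b - 5)*(b + 1)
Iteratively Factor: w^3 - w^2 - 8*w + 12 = (w - 2)*(w^2 + w - 6) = (w - 2)^2*(w + 3)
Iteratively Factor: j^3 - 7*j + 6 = (j + 3)*(j^2 - 3*j + 2) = (j - 2)*(j + 3)*(j - 1)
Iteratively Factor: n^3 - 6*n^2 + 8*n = (n - 2)*(n^2 - 4*n) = n*(n - 2)*(n - 4)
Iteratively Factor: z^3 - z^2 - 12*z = (z)*(z^2 - z - 12) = z*(z - 4)*(z + 3)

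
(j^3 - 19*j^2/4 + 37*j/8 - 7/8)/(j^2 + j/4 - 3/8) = (8*j^3 - 38*j^2 + 37*j - 7)/(8*j^2 + 2*j - 3)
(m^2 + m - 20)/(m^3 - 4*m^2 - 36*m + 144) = (m + 5)/(m^2 - 36)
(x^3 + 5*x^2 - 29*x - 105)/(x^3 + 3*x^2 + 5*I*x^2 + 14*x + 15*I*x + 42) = (x^2 + 2*x - 35)/(x^2 + 5*I*x + 14)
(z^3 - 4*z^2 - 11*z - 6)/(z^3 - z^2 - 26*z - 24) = (z + 1)/(z + 4)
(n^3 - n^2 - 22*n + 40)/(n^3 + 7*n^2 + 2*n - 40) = (n - 4)/(n + 4)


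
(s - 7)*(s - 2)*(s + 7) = s^3 - 2*s^2 - 49*s + 98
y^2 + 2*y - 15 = (y - 3)*(y + 5)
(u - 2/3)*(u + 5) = u^2 + 13*u/3 - 10/3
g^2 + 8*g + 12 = (g + 2)*(g + 6)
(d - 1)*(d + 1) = d^2 - 1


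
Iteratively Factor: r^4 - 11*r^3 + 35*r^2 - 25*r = (r)*(r^3 - 11*r^2 + 35*r - 25) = r*(r - 1)*(r^2 - 10*r + 25) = r*(r - 5)*(r - 1)*(r - 5)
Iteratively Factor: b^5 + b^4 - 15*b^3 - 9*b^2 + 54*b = (b - 2)*(b^4 + 3*b^3 - 9*b^2 - 27*b) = b*(b - 2)*(b^3 + 3*b^2 - 9*b - 27) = b*(b - 2)*(b + 3)*(b^2 - 9) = b*(b - 3)*(b - 2)*(b + 3)*(b + 3)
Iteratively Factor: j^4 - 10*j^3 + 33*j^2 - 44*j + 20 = (j - 2)*(j^3 - 8*j^2 + 17*j - 10) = (j - 5)*(j - 2)*(j^2 - 3*j + 2) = (j - 5)*(j - 2)^2*(j - 1)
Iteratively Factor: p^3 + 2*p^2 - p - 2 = (p + 1)*(p^2 + p - 2) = (p - 1)*(p + 1)*(p + 2)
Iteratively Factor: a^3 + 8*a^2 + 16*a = (a + 4)*(a^2 + 4*a) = (a + 4)^2*(a)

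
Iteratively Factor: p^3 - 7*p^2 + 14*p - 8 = (p - 2)*(p^2 - 5*p + 4) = (p - 2)*(p - 1)*(p - 4)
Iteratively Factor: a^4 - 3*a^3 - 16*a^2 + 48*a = (a + 4)*(a^3 - 7*a^2 + 12*a) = (a - 4)*(a + 4)*(a^2 - 3*a) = a*(a - 4)*(a + 4)*(a - 3)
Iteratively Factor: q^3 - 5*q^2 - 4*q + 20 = (q - 5)*(q^2 - 4) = (q - 5)*(q - 2)*(q + 2)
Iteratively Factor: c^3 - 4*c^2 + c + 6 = (c - 2)*(c^2 - 2*c - 3) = (c - 3)*(c - 2)*(c + 1)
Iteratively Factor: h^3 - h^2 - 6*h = (h)*(h^2 - h - 6) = h*(h + 2)*(h - 3)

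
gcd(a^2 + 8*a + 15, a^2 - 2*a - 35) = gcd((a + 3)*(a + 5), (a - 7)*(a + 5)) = a + 5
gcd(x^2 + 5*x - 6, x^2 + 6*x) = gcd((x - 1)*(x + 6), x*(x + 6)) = x + 6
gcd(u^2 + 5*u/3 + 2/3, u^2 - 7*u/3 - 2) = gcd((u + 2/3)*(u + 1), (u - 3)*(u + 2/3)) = u + 2/3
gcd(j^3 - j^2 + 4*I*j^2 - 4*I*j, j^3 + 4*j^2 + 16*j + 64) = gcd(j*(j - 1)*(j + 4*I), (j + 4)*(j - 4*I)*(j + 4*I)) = j + 4*I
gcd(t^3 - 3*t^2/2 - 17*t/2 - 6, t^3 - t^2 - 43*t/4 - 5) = t - 4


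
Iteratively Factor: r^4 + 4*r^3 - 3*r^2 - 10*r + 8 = (r + 4)*(r^3 - 3*r + 2) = (r + 2)*(r + 4)*(r^2 - 2*r + 1) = (r - 1)*(r + 2)*(r + 4)*(r - 1)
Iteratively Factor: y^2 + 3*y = (y)*(y + 3)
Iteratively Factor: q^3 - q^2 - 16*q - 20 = (q + 2)*(q^2 - 3*q - 10) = (q + 2)^2*(q - 5)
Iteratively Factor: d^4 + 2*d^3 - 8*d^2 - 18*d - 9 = (d + 1)*(d^3 + d^2 - 9*d - 9) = (d - 3)*(d + 1)*(d^2 + 4*d + 3) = (d - 3)*(d + 1)*(d + 3)*(d + 1)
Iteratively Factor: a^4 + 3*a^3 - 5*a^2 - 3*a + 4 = (a + 4)*(a^3 - a^2 - a + 1) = (a + 1)*(a + 4)*(a^2 - 2*a + 1) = (a - 1)*(a + 1)*(a + 4)*(a - 1)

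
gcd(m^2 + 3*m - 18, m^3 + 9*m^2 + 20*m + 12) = m + 6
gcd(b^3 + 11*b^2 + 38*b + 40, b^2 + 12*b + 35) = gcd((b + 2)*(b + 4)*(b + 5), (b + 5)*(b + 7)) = b + 5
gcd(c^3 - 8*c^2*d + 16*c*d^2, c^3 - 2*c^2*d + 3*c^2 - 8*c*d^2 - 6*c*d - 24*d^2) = c - 4*d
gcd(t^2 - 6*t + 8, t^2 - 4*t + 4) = t - 2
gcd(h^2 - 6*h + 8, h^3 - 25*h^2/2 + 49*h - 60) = h - 4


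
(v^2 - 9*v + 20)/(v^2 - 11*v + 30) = (v - 4)/(v - 6)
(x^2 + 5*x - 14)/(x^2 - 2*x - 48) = (-x^2 - 5*x + 14)/(-x^2 + 2*x + 48)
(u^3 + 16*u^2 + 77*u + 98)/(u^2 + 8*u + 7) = (u^2 + 9*u + 14)/(u + 1)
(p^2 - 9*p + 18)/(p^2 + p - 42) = (p - 3)/(p + 7)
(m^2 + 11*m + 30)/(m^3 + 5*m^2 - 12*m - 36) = (m + 5)/(m^2 - m - 6)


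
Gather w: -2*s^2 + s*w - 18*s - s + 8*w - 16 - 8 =-2*s^2 - 19*s + w*(s + 8) - 24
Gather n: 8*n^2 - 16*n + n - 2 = 8*n^2 - 15*n - 2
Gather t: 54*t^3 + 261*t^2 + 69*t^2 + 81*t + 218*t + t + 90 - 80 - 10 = 54*t^3 + 330*t^2 + 300*t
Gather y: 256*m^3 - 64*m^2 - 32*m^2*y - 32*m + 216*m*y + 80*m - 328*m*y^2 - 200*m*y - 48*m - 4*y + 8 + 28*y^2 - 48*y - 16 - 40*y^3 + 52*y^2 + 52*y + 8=256*m^3 - 64*m^2 - 40*y^3 + y^2*(80 - 328*m) + y*(-32*m^2 + 16*m)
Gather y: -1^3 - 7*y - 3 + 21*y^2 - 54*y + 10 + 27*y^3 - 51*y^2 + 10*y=27*y^3 - 30*y^2 - 51*y + 6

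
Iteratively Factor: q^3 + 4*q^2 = (q)*(q^2 + 4*q) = q*(q + 4)*(q)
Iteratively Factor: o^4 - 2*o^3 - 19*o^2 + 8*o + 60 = (o - 5)*(o^3 + 3*o^2 - 4*o - 12) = (o - 5)*(o - 2)*(o^2 + 5*o + 6) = (o - 5)*(o - 2)*(o + 3)*(o + 2)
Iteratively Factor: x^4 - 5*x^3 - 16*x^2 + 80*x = (x - 5)*(x^3 - 16*x) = (x - 5)*(x + 4)*(x^2 - 4*x) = x*(x - 5)*(x + 4)*(x - 4)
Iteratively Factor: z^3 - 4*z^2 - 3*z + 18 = (z - 3)*(z^2 - z - 6) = (z - 3)^2*(z + 2)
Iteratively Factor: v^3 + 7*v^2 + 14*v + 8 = (v + 1)*(v^2 + 6*v + 8) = (v + 1)*(v + 2)*(v + 4)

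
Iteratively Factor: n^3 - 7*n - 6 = (n + 2)*(n^2 - 2*n - 3) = (n + 1)*(n + 2)*(n - 3)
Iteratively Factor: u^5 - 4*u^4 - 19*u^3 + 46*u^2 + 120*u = (u)*(u^4 - 4*u^3 - 19*u^2 + 46*u + 120) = u*(u - 5)*(u^3 + u^2 - 14*u - 24) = u*(u - 5)*(u + 3)*(u^2 - 2*u - 8) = u*(u - 5)*(u - 4)*(u + 3)*(u + 2)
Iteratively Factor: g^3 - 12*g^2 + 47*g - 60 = (g - 3)*(g^2 - 9*g + 20) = (g - 5)*(g - 3)*(g - 4)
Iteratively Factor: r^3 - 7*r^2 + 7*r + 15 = (r - 5)*(r^2 - 2*r - 3) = (r - 5)*(r + 1)*(r - 3)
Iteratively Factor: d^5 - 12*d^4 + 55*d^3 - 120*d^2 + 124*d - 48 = (d - 1)*(d^4 - 11*d^3 + 44*d^2 - 76*d + 48) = (d - 4)*(d - 1)*(d^3 - 7*d^2 + 16*d - 12) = (d - 4)*(d - 3)*(d - 1)*(d^2 - 4*d + 4) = (d - 4)*(d - 3)*(d - 2)*(d - 1)*(d - 2)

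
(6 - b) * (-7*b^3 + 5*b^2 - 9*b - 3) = 7*b^4 - 47*b^3 + 39*b^2 - 51*b - 18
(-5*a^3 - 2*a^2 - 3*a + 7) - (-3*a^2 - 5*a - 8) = -5*a^3 + a^2 + 2*a + 15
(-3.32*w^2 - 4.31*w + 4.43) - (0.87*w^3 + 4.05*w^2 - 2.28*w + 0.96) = -0.87*w^3 - 7.37*w^2 - 2.03*w + 3.47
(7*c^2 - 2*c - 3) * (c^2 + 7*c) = 7*c^4 + 47*c^3 - 17*c^2 - 21*c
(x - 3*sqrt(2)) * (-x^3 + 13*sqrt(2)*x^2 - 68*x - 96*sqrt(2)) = -x^4 + 16*sqrt(2)*x^3 - 146*x^2 + 108*sqrt(2)*x + 576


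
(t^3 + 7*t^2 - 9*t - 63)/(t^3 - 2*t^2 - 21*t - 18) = (t^2 + 4*t - 21)/(t^2 - 5*t - 6)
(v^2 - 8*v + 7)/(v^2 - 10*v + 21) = (v - 1)/(v - 3)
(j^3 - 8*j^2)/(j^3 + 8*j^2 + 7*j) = j*(j - 8)/(j^2 + 8*j + 7)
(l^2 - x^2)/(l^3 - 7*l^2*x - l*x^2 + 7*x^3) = 1/(l - 7*x)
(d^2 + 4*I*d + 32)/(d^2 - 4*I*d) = (d + 8*I)/d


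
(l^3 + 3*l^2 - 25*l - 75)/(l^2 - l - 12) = (l^2 - 25)/(l - 4)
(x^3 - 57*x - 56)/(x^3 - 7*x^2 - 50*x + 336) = (x + 1)/(x - 6)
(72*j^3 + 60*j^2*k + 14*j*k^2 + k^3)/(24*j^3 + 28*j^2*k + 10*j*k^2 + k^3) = (6*j + k)/(2*j + k)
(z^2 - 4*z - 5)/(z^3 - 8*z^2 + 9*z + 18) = (z - 5)/(z^2 - 9*z + 18)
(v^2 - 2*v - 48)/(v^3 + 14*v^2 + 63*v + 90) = (v - 8)/(v^2 + 8*v + 15)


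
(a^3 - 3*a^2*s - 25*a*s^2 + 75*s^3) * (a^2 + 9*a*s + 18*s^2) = a^5 + 6*a^4*s - 34*a^3*s^2 - 204*a^2*s^3 + 225*a*s^4 + 1350*s^5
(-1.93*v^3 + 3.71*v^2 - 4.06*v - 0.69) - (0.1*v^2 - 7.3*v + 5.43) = -1.93*v^3 + 3.61*v^2 + 3.24*v - 6.12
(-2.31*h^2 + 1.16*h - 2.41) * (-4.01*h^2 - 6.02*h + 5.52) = 9.2631*h^4 + 9.2546*h^3 - 10.0703*h^2 + 20.9114*h - 13.3032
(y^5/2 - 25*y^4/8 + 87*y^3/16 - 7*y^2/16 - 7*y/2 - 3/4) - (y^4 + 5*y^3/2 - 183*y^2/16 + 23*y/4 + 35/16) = y^5/2 - 33*y^4/8 + 47*y^3/16 + 11*y^2 - 37*y/4 - 47/16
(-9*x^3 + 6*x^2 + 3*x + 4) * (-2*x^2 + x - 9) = 18*x^5 - 21*x^4 + 81*x^3 - 59*x^2 - 23*x - 36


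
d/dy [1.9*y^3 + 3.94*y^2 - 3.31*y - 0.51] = 5.7*y^2 + 7.88*y - 3.31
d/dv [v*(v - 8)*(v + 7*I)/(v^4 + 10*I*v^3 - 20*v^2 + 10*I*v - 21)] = (-v^4 + 16*v^3 + v^2*(1 + 24*I) + 6*I*v - 24*I)/(v^6 + 6*I*v^5 - 7*v^4 + 12*I*v^3 - 17*v^2 + 6*I*v - 9)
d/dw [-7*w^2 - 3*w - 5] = -14*w - 3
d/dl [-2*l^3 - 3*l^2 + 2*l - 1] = -6*l^2 - 6*l + 2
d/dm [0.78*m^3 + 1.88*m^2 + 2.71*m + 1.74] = 2.34*m^2 + 3.76*m + 2.71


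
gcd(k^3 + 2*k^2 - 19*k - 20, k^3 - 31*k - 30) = k^2 + 6*k + 5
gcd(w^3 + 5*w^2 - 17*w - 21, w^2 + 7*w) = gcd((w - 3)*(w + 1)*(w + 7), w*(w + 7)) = w + 7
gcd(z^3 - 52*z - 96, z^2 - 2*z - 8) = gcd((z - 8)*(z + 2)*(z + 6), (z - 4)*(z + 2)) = z + 2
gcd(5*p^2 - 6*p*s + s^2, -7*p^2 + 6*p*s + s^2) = p - s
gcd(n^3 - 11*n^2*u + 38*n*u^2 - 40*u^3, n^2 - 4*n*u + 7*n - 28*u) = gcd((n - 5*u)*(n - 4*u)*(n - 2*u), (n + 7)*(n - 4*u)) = -n + 4*u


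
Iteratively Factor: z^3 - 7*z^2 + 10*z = (z - 2)*(z^2 - 5*z) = (z - 5)*(z - 2)*(z)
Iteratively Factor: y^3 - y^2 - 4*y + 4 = (y - 1)*(y^2 - 4) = (y - 1)*(y + 2)*(y - 2)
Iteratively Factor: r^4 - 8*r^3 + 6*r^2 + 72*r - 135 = (r - 5)*(r^3 - 3*r^2 - 9*r + 27) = (r - 5)*(r - 3)*(r^2 - 9) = (r - 5)*(r - 3)^2*(r + 3)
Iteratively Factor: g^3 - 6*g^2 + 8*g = (g - 4)*(g^2 - 2*g) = (g - 4)*(g - 2)*(g)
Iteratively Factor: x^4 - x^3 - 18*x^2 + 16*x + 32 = (x + 4)*(x^3 - 5*x^2 + 2*x + 8) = (x - 2)*(x + 4)*(x^2 - 3*x - 4) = (x - 2)*(x + 1)*(x + 4)*(x - 4)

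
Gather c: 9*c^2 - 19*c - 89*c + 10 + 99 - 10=9*c^2 - 108*c + 99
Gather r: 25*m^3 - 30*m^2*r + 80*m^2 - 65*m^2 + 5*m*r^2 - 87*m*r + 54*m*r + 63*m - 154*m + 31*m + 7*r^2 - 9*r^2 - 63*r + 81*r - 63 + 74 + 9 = 25*m^3 + 15*m^2 - 60*m + r^2*(5*m - 2) + r*(-30*m^2 - 33*m + 18) + 20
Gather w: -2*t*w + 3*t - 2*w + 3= 3*t + w*(-2*t - 2) + 3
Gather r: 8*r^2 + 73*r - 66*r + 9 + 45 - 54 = 8*r^2 + 7*r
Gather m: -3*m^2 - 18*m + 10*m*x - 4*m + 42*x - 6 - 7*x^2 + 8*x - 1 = -3*m^2 + m*(10*x - 22) - 7*x^2 + 50*x - 7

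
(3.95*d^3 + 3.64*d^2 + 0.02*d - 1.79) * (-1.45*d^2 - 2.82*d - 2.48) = -5.7275*d^5 - 16.417*d^4 - 20.0898*d^3 - 6.4881*d^2 + 4.9982*d + 4.4392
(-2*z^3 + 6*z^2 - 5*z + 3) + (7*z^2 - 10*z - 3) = -2*z^3 + 13*z^2 - 15*z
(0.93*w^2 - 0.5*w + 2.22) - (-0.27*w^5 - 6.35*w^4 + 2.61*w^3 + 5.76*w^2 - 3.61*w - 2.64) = 0.27*w^5 + 6.35*w^4 - 2.61*w^3 - 4.83*w^2 + 3.11*w + 4.86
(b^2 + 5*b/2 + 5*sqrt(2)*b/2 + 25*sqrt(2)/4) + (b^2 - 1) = 2*b^2 + 5*b/2 + 5*sqrt(2)*b/2 - 1 + 25*sqrt(2)/4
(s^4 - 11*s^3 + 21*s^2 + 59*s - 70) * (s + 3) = s^5 - 8*s^4 - 12*s^3 + 122*s^2 + 107*s - 210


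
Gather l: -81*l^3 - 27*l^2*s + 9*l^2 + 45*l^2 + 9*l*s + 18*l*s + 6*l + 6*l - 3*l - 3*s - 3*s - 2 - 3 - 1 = -81*l^3 + l^2*(54 - 27*s) + l*(27*s + 9) - 6*s - 6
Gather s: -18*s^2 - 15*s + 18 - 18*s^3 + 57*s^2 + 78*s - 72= -18*s^3 + 39*s^2 + 63*s - 54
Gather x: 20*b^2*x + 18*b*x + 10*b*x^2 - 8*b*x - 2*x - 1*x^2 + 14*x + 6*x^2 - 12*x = x^2*(10*b + 5) + x*(20*b^2 + 10*b)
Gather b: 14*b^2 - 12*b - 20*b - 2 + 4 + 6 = 14*b^2 - 32*b + 8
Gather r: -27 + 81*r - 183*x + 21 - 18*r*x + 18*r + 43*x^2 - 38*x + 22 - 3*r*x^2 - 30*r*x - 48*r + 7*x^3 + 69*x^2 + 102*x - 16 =r*(-3*x^2 - 48*x + 51) + 7*x^3 + 112*x^2 - 119*x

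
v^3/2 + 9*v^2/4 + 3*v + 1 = (v/2 + 1)*(v + 1/2)*(v + 2)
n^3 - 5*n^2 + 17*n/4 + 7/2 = (n - 7/2)*(n - 2)*(n + 1/2)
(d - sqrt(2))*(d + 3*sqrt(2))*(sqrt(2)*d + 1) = sqrt(2)*d^3 + 5*d^2 - 4*sqrt(2)*d - 6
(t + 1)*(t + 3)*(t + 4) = t^3 + 8*t^2 + 19*t + 12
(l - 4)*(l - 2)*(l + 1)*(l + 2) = l^4 - 3*l^3 - 8*l^2 + 12*l + 16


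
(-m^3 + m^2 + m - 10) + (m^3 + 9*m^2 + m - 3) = 10*m^2 + 2*m - 13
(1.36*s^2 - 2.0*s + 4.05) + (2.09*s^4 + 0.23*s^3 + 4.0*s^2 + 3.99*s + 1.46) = 2.09*s^4 + 0.23*s^3 + 5.36*s^2 + 1.99*s + 5.51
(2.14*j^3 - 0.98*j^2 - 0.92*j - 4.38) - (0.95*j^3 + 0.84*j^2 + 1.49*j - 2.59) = 1.19*j^3 - 1.82*j^2 - 2.41*j - 1.79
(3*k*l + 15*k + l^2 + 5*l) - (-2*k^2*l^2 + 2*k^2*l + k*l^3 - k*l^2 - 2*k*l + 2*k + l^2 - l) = 2*k^2*l^2 - 2*k^2*l - k*l^3 + k*l^2 + 5*k*l + 13*k + 6*l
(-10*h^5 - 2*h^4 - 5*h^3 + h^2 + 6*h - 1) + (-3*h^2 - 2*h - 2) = -10*h^5 - 2*h^4 - 5*h^3 - 2*h^2 + 4*h - 3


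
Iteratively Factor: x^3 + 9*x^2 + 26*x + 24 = (x + 4)*(x^2 + 5*x + 6) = (x + 3)*(x + 4)*(x + 2)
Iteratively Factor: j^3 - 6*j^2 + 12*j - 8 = (j - 2)*(j^2 - 4*j + 4) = (j - 2)^2*(j - 2)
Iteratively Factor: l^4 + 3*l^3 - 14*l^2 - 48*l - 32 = (l + 1)*(l^3 + 2*l^2 - 16*l - 32) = (l + 1)*(l + 4)*(l^2 - 2*l - 8) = (l - 4)*(l + 1)*(l + 4)*(l + 2)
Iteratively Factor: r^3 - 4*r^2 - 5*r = (r)*(r^2 - 4*r - 5) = r*(r - 5)*(r + 1)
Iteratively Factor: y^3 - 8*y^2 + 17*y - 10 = (y - 5)*(y^2 - 3*y + 2) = (y - 5)*(y - 2)*(y - 1)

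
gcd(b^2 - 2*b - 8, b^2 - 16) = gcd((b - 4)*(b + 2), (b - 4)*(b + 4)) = b - 4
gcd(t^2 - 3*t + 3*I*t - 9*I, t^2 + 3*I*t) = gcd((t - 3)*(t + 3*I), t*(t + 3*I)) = t + 3*I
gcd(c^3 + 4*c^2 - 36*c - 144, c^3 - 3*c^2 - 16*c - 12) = c - 6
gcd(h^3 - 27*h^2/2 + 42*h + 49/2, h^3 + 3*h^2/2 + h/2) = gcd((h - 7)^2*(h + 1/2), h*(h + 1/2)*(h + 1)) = h + 1/2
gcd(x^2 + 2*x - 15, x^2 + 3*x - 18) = x - 3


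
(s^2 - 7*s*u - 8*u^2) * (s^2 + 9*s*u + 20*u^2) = s^4 + 2*s^3*u - 51*s^2*u^2 - 212*s*u^3 - 160*u^4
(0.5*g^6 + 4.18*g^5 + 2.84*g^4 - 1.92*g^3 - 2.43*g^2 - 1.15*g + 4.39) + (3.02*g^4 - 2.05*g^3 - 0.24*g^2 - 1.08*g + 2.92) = 0.5*g^6 + 4.18*g^5 + 5.86*g^4 - 3.97*g^3 - 2.67*g^2 - 2.23*g + 7.31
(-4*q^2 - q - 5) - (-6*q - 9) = -4*q^2 + 5*q + 4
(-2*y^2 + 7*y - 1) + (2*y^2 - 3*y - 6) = 4*y - 7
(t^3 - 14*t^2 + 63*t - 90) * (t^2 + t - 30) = t^5 - 13*t^4 + 19*t^3 + 393*t^2 - 1980*t + 2700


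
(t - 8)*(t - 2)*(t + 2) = t^3 - 8*t^2 - 4*t + 32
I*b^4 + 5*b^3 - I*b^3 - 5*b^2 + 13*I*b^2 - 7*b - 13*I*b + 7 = (b - 7*I)*(b + I)^2*(I*b - I)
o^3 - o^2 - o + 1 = (o - 1)^2*(o + 1)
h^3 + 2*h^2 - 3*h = h*(h - 1)*(h + 3)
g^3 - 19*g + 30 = (g - 3)*(g - 2)*(g + 5)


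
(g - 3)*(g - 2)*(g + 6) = g^3 + g^2 - 24*g + 36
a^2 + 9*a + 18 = (a + 3)*(a + 6)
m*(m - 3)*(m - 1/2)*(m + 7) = m^4 + 7*m^3/2 - 23*m^2 + 21*m/2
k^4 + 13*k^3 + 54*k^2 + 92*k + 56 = (k + 2)^3*(k + 7)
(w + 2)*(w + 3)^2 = w^3 + 8*w^2 + 21*w + 18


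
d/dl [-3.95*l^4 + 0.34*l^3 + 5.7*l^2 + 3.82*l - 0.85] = -15.8*l^3 + 1.02*l^2 + 11.4*l + 3.82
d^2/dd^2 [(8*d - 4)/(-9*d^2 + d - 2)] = 8*(-(2*d - 1)*(18*d - 1)^2 + (54*d - 11)*(9*d^2 - d + 2))/(9*d^2 - d + 2)^3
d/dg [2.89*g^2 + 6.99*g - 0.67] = 5.78*g + 6.99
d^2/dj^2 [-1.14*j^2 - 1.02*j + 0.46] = -2.28000000000000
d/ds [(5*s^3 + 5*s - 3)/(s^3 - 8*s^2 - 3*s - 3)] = 4*(-10*s^4 - 10*s^3 + s^2 - 12*s - 6)/(s^6 - 16*s^5 + 58*s^4 + 42*s^3 + 57*s^2 + 18*s + 9)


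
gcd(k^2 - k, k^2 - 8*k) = k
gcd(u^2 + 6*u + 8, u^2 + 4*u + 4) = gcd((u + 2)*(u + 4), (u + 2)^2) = u + 2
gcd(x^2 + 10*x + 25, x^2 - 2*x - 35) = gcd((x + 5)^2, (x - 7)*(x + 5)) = x + 5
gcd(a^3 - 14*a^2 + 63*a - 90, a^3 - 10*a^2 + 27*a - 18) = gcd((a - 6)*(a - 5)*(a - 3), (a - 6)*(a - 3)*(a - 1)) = a^2 - 9*a + 18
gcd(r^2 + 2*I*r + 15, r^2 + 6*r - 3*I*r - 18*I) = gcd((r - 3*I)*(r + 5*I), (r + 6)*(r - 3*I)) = r - 3*I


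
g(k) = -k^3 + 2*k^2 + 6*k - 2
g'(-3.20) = -37.52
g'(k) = -3*k^2 + 4*k + 6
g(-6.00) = 250.00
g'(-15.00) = -729.00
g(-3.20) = 32.05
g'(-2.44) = -21.62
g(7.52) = -269.04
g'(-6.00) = -126.00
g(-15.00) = 3733.00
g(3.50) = 0.62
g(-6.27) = 285.50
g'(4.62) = -39.55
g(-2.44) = 9.79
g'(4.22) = -30.55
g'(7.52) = -133.57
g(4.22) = -16.21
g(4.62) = -30.20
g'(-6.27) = -137.02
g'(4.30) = -32.27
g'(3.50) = -16.75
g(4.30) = -18.73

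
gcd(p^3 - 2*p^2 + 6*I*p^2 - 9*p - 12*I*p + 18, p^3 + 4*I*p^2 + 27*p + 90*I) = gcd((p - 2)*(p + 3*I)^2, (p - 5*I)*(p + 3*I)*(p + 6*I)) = p + 3*I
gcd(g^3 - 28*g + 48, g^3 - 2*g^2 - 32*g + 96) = g^2 + 2*g - 24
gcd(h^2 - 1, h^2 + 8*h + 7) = h + 1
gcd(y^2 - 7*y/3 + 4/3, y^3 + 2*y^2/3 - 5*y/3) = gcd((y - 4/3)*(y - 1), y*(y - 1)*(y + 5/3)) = y - 1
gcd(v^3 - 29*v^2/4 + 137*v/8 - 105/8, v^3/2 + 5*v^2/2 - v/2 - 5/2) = 1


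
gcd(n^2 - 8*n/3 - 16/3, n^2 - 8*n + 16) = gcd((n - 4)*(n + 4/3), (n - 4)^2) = n - 4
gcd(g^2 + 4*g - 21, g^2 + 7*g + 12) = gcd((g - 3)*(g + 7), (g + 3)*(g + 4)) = 1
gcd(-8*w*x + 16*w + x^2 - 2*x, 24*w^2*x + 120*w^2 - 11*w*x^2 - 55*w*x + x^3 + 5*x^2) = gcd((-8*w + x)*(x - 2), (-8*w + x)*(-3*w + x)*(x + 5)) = -8*w + x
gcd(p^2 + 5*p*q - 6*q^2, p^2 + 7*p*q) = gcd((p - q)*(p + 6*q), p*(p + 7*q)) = 1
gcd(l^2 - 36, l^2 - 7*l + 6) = l - 6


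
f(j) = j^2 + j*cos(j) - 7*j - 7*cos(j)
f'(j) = -j*sin(j) + 2*j + 7*sin(j) + cos(j) - 7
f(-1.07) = 4.76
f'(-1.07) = -15.74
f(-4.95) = 56.34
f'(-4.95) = -5.05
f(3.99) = -10.02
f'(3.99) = -1.94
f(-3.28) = 43.90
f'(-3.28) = -13.13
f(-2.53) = 31.91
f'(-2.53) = -18.35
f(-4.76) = 55.42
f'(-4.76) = -4.73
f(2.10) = -7.82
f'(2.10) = 0.92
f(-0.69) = -0.62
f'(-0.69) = -12.50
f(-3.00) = 39.90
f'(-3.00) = -15.40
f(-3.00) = 39.90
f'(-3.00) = -15.40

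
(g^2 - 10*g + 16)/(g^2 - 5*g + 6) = (g - 8)/(g - 3)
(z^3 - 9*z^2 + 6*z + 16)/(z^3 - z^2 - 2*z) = (z - 8)/z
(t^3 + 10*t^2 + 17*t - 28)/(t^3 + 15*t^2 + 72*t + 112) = (t - 1)/(t + 4)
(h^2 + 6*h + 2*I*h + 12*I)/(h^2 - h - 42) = (h + 2*I)/(h - 7)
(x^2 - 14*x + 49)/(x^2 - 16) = (x^2 - 14*x + 49)/(x^2 - 16)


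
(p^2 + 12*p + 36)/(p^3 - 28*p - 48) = (p^2 + 12*p + 36)/(p^3 - 28*p - 48)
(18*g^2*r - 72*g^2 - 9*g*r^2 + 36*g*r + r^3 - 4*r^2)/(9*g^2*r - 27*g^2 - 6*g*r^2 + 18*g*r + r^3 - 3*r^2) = (-6*g*r + 24*g + r^2 - 4*r)/(-3*g*r + 9*g + r^2 - 3*r)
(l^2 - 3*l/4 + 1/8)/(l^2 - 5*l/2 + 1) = (l - 1/4)/(l - 2)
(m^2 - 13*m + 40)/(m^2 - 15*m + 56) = (m - 5)/(m - 7)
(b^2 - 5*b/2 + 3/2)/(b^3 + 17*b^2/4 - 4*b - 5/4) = 2*(2*b - 3)/(4*b^2 + 21*b + 5)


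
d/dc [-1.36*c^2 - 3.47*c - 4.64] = -2.72*c - 3.47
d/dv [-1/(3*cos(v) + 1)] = -3*sin(v)/(3*cos(v) + 1)^2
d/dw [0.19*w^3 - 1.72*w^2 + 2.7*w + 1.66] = 0.57*w^2 - 3.44*w + 2.7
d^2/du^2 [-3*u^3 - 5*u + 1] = -18*u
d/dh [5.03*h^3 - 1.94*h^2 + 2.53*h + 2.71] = 15.09*h^2 - 3.88*h + 2.53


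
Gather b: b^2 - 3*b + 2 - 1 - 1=b^2 - 3*b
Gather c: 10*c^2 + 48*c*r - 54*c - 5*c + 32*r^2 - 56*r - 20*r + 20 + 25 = 10*c^2 + c*(48*r - 59) + 32*r^2 - 76*r + 45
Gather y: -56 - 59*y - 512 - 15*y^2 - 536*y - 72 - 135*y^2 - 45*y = -150*y^2 - 640*y - 640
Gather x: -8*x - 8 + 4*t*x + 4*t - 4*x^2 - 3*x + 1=4*t - 4*x^2 + x*(4*t - 11) - 7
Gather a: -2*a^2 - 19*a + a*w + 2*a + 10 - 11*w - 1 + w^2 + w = -2*a^2 + a*(w - 17) + w^2 - 10*w + 9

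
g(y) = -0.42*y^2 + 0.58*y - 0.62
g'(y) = 0.58 - 0.84*y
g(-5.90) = -18.66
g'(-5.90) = 5.54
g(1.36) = -0.61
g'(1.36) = -0.56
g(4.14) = -5.42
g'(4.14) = -2.90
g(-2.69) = -5.22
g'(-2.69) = 2.84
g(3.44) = -3.59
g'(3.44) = -2.31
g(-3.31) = -7.14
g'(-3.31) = 3.36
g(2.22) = -1.40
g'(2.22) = -1.28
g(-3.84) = -9.04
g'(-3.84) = 3.81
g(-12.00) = -68.06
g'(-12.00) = 10.66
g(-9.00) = -39.86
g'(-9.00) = 8.14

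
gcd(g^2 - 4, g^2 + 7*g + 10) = g + 2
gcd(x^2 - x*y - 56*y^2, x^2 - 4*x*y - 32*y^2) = x - 8*y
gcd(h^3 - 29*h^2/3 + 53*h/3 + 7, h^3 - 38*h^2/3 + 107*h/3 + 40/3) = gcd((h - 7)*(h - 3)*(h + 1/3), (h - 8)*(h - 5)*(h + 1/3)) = h + 1/3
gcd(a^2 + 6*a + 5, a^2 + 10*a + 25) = a + 5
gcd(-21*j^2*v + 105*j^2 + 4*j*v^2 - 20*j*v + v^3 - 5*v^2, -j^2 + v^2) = 1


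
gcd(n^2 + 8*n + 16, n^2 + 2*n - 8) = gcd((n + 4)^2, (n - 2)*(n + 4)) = n + 4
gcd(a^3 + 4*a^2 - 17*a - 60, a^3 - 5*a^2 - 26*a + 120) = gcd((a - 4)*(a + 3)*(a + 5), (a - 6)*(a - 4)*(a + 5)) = a^2 + a - 20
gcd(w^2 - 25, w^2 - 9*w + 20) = w - 5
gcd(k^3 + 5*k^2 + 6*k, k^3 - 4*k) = k^2 + 2*k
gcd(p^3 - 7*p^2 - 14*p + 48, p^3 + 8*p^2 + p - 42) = p^2 + p - 6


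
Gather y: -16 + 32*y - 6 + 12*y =44*y - 22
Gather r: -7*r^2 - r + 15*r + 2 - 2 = -7*r^2 + 14*r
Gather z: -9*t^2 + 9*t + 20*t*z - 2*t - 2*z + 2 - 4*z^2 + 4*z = -9*t^2 + 7*t - 4*z^2 + z*(20*t + 2) + 2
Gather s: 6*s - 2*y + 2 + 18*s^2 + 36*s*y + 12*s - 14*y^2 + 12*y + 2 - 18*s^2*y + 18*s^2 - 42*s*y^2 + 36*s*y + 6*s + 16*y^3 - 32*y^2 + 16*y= s^2*(36 - 18*y) + s*(-42*y^2 + 72*y + 24) + 16*y^3 - 46*y^2 + 26*y + 4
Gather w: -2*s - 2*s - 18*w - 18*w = -4*s - 36*w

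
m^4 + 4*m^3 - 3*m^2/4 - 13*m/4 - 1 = (m - 1)*(m + 1/2)^2*(m + 4)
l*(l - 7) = l^2 - 7*l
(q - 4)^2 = q^2 - 8*q + 16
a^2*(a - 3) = a^3 - 3*a^2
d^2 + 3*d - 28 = (d - 4)*(d + 7)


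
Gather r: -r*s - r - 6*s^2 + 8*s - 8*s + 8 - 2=r*(-s - 1) - 6*s^2 + 6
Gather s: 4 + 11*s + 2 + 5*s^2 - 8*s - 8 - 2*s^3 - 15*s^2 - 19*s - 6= -2*s^3 - 10*s^2 - 16*s - 8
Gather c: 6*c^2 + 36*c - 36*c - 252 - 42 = 6*c^2 - 294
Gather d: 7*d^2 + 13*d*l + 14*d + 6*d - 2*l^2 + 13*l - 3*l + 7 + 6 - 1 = 7*d^2 + d*(13*l + 20) - 2*l^2 + 10*l + 12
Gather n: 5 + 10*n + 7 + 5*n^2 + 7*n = 5*n^2 + 17*n + 12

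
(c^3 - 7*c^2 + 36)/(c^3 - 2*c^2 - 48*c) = (-c^3 + 7*c^2 - 36)/(c*(-c^2 + 2*c + 48))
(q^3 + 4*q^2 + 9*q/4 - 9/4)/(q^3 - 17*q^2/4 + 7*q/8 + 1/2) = 2*(2*q^2 + 9*q + 9)/(4*q^2 - 15*q - 4)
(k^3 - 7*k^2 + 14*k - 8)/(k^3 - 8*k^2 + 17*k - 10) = (k - 4)/(k - 5)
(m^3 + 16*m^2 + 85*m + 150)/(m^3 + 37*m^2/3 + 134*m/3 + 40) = 3*(m + 5)/(3*m + 4)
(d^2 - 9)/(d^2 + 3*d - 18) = (d + 3)/(d + 6)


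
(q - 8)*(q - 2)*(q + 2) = q^3 - 8*q^2 - 4*q + 32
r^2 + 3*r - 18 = (r - 3)*(r + 6)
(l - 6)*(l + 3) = l^2 - 3*l - 18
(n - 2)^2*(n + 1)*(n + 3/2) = n^4 - 3*n^3/2 - 9*n^2/2 + 4*n + 6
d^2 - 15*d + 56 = (d - 8)*(d - 7)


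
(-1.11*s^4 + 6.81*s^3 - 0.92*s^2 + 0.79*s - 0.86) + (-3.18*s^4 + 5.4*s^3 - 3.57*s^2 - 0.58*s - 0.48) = -4.29*s^4 + 12.21*s^3 - 4.49*s^2 + 0.21*s - 1.34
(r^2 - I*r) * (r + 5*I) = r^3 + 4*I*r^2 + 5*r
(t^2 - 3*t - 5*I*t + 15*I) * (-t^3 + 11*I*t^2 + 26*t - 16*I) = -t^5 + 3*t^4 + 16*I*t^4 + 81*t^3 - 48*I*t^3 - 243*t^2 - 146*I*t^2 - 80*t + 438*I*t + 240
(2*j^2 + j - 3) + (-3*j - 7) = 2*j^2 - 2*j - 10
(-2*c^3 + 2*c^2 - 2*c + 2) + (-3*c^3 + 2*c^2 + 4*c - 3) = -5*c^3 + 4*c^2 + 2*c - 1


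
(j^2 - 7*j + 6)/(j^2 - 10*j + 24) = (j - 1)/(j - 4)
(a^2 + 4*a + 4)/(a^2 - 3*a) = (a^2 + 4*a + 4)/(a*(a - 3))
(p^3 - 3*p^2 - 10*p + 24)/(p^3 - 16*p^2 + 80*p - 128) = (p^2 + p - 6)/(p^2 - 12*p + 32)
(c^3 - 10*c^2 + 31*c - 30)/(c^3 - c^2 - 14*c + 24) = (c - 5)/(c + 4)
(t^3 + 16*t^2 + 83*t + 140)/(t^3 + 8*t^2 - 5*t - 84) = (t + 5)/(t - 3)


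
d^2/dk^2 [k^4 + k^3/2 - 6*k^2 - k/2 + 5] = 12*k^2 + 3*k - 12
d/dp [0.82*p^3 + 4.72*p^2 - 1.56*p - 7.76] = 2.46*p^2 + 9.44*p - 1.56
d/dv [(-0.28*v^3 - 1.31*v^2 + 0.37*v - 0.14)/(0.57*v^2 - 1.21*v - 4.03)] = (-0.1596*v^4 + 0.6776*v^3 + 4.7594*v^2 + 10.7182*v - 1.6605)/(0.3249*v^4 - 1.3794*v^3 - 3.1301*v^2 + 9.7526*v + 16.2409)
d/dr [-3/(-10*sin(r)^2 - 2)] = -30*sin(2*r)/(5*cos(2*r) - 7)^2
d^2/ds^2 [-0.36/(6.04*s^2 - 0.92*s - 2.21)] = (-26.266752*s^2 + 4.000896*s + 0.36*(12.08*s - 0.92)*(24.16*s - 1.84) + 9.610848)/(-6.04*s^2 + 0.92*s + 2.21)^3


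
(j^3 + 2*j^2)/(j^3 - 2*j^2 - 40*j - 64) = j^2/(j^2 - 4*j - 32)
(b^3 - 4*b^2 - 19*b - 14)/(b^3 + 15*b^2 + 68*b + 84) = (b^2 - 6*b - 7)/(b^2 + 13*b + 42)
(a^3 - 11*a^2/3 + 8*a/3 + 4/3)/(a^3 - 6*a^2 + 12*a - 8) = (a + 1/3)/(a - 2)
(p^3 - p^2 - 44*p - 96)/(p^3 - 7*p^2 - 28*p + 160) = (p^2 + 7*p + 12)/(p^2 + p - 20)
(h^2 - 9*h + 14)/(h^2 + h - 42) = (h^2 - 9*h + 14)/(h^2 + h - 42)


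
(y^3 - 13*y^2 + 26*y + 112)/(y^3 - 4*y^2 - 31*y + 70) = (y^2 - 6*y - 16)/(y^2 + 3*y - 10)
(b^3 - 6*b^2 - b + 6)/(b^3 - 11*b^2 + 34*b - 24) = (b + 1)/(b - 4)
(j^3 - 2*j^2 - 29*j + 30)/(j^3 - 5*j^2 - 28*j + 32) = (j^2 - j - 30)/(j^2 - 4*j - 32)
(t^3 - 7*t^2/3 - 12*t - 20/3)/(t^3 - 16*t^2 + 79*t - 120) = (3*t^2 + 8*t + 4)/(3*(t^2 - 11*t + 24))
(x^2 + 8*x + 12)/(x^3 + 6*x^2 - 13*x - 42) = (x + 6)/(x^2 + 4*x - 21)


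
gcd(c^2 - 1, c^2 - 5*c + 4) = c - 1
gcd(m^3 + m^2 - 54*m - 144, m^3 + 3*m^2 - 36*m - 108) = m^2 + 9*m + 18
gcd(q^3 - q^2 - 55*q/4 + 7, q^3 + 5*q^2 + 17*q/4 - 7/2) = q^2 + 3*q - 7/4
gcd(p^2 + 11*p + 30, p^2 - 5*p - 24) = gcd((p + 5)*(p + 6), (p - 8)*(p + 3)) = 1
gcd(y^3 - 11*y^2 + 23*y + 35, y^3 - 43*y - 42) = y^2 - 6*y - 7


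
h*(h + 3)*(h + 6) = h^3 + 9*h^2 + 18*h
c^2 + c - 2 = (c - 1)*(c + 2)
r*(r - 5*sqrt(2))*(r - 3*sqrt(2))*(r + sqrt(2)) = r^4 - 7*sqrt(2)*r^3 + 14*r^2 + 30*sqrt(2)*r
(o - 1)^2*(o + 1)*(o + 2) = o^4 + o^3 - 3*o^2 - o + 2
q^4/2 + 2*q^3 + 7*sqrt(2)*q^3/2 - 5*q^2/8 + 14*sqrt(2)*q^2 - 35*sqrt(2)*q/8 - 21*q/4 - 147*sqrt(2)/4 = (q/2 + 1)*(q - 3/2)*(q + 7/2)*(q + 7*sqrt(2))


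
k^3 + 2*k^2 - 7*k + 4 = (k - 1)^2*(k + 4)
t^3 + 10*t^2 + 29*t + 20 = (t + 1)*(t + 4)*(t + 5)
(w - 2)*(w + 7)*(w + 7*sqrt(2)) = w^3 + 5*w^2 + 7*sqrt(2)*w^2 - 14*w + 35*sqrt(2)*w - 98*sqrt(2)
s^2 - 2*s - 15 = (s - 5)*(s + 3)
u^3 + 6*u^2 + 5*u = u*(u + 1)*(u + 5)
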